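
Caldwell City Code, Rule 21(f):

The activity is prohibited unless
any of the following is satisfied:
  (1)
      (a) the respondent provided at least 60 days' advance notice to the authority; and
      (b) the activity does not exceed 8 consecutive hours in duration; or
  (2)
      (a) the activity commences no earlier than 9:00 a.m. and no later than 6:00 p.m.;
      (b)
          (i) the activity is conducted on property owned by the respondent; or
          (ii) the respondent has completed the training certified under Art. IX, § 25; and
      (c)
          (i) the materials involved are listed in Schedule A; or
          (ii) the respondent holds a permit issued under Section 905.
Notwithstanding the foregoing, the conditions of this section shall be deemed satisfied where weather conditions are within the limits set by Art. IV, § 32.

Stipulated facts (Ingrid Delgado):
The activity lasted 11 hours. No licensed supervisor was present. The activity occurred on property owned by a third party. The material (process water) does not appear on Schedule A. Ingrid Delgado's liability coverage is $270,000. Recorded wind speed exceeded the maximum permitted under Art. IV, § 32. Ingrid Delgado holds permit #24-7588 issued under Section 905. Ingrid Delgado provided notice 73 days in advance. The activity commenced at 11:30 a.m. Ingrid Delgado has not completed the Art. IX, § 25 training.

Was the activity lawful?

(a) ≥60 days' notice — met.
(b) ≤ 8 hrs duration — not satisfied.
(1) = T AND F = false.
(a) start within hours — met.
(i) own property — fails.
(ii) training certified — fails.
(b): F OR F → false.
(i) Schedule A material — fails.
(ii) holds permit — satisfied.
(c): F OR T → true.
(2): T AND F AND T → false.
Overall = F OR F = false.
Exception (weather ok) — not satisfied.
Result: main false OR exception false → false.

No — unlawful.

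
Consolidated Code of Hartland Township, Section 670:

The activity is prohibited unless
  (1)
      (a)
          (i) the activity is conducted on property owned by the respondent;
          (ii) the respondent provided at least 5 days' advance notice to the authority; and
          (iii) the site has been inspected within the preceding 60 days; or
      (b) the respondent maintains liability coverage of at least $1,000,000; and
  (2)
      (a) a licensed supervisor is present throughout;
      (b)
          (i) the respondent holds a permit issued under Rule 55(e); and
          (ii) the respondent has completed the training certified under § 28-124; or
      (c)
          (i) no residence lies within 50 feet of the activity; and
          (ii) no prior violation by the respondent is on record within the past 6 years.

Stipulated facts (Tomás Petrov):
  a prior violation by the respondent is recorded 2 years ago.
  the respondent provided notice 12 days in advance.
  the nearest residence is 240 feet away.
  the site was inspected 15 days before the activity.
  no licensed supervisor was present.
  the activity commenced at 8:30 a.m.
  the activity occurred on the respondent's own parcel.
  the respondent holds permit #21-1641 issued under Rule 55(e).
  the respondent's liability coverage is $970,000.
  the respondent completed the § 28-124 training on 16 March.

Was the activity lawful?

Yes — lawful.

(i) own property — holds.
(ii) ≥5 days' notice — met.
(iii) site inspected — holds.
(a) = T AND T AND T = true.
(b) coverage ≥ $1,000,000 — not met.
So (1) is satisfied (T OR F).
(a) supervisor present — fails.
(i) holds permit — holds.
(ii) training certified — met.
So (b) is satisfied (T AND T).
(i) no residence in 50 ft — holds.
(ii) no prior violation — not met.
(c): T AND F → false.
(2): F OR T OR F → true.
Overall: T AND T → true.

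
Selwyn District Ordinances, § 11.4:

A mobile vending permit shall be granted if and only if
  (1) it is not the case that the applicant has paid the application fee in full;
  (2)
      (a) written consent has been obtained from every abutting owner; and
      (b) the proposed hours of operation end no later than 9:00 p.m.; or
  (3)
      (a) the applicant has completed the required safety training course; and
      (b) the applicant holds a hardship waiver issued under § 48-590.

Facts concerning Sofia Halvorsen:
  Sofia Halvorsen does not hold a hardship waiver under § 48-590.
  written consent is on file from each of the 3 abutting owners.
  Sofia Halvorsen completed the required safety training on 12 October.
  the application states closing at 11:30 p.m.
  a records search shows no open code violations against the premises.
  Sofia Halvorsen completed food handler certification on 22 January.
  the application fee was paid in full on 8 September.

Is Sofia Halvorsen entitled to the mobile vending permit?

No — denied.

(1) not (fee paid) — fails.
(a) all abutters consent — holds.
(b) closes by 9 p.m. — not met.
So (2) is not satisfied (T AND F).
(a) safety training — met.
(b) hardship waiver — not met.
(3): T AND F → false.
Overall = F OR F OR F = false.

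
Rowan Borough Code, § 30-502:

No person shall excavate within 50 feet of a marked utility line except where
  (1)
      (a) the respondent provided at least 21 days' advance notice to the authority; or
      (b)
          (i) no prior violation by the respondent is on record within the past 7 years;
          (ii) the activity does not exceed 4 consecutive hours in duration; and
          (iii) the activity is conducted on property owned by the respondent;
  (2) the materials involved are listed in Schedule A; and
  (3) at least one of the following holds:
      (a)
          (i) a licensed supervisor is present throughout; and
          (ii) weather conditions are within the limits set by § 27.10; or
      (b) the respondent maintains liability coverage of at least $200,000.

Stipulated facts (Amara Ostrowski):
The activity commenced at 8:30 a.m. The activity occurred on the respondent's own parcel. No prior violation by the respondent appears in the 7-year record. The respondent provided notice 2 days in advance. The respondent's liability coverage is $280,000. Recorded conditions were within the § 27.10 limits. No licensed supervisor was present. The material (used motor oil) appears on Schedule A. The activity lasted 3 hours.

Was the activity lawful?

Yes — lawful.

(a) ≥21 days' notice — not met.
(i) no prior violation — holds.
(ii) ≤ 4 hrs duration — holds.
(iii) own property — satisfied.
(b) = T AND T AND T = true.
(1): F OR T → true.
(2) Schedule A material — met.
(i) supervisor present — not satisfied.
(ii) weather ok — satisfied.
(a): F AND T → false.
(b) coverage ≥ $200,000 — holds.
(3): F OR T → true.
Overall = T AND T AND T = true.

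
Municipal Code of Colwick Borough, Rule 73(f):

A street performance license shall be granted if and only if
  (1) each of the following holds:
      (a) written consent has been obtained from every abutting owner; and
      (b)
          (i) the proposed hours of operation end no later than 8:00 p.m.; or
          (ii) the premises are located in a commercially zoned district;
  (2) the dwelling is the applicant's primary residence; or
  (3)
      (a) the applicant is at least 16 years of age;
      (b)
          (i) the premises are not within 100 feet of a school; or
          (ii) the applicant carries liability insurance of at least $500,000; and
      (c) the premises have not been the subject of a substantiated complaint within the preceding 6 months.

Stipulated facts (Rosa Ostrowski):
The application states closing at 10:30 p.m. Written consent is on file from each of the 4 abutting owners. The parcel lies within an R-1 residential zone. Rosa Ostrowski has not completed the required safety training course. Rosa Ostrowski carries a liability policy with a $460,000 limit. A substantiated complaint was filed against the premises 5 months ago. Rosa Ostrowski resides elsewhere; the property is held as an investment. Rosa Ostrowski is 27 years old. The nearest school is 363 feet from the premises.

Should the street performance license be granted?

(a) all abutters consent — met.
(i) closes by 8 p.m. — fails.
(ii) commercially zoned — not satisfied.
So (b) is not satisfied (F OR F).
So (1) is not satisfied (T AND F).
(2) primary residence — not met.
(a) age ≥ 16 — met.
(i) ≥100 ft from school — satisfied.
(ii) insurance ≥ $500,000 — not satisfied.
(b) = T OR F = true.
(c) no complaint in 6 mo. — not satisfied.
(3): T AND T AND F → false.
So Overall is not satisfied (F OR F OR F).

No — denied.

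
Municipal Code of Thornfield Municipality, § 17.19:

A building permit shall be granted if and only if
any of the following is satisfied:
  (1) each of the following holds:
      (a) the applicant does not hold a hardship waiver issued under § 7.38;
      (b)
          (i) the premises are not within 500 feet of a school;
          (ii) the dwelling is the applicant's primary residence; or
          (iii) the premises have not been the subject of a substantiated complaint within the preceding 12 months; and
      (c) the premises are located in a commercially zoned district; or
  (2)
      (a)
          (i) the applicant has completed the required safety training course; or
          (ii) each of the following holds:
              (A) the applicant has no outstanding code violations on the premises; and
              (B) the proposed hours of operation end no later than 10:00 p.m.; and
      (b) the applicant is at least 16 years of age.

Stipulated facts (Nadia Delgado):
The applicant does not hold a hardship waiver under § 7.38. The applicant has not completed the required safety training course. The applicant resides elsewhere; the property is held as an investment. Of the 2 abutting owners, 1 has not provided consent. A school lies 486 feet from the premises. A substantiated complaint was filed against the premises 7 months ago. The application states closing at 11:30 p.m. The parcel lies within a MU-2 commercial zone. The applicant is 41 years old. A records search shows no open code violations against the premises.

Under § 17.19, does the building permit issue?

(a) not (hardship waiver) — met.
(i) ≥500 ft from school — fails.
(ii) primary residence — not satisfied.
(iii) no complaint in 12 mo. — not met.
(b) = F OR F OR F = false.
(c) commercially zoned — holds.
(1) = T AND F AND T = false.
(i) safety training — not met.
(A) no code violations — holds.
(B) closes by 10 p.m. — fails.
(ii) = T AND F = false.
(a): F OR F → false.
(b) age ≥ 16 — holds.
(2) = F AND T = false.
Overall = F OR F = false.

No — denied.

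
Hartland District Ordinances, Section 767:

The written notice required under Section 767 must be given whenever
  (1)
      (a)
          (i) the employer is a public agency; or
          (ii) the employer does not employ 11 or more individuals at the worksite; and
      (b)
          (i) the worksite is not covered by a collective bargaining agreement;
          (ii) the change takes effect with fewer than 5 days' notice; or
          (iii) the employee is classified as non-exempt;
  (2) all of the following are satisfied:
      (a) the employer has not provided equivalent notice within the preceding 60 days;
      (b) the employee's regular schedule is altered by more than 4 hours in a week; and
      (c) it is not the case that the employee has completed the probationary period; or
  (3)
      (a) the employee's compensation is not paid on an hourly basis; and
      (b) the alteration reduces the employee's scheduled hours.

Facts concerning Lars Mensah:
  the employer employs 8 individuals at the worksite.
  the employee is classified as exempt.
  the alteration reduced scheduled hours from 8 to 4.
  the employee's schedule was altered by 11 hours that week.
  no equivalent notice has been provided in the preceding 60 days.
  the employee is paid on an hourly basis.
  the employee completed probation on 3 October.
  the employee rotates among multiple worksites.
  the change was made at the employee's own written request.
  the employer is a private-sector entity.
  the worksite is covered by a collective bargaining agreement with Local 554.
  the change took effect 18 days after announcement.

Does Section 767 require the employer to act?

(i) public agency — not satisfied.
(ii) not (≥ 11 at site) — satisfied.
(a): F OR T → true.
(i) no CBA — fails.
(ii) < 5 days' notice — fails.
(iii) non-exempt — not satisfied.
(b): F OR F OR F → false.
(1): T AND F → false.
(a) no recent notice — holds.
(b) schedule shift > 4h — satisfied.
(c) not (past probation) — not met.
(2): T AND T AND F → false.
(a) not (hourly-paid) — not met.
(b) hours reduced — met.
(3): F AND T → false.
Overall = F OR F OR F = false.

No — not required.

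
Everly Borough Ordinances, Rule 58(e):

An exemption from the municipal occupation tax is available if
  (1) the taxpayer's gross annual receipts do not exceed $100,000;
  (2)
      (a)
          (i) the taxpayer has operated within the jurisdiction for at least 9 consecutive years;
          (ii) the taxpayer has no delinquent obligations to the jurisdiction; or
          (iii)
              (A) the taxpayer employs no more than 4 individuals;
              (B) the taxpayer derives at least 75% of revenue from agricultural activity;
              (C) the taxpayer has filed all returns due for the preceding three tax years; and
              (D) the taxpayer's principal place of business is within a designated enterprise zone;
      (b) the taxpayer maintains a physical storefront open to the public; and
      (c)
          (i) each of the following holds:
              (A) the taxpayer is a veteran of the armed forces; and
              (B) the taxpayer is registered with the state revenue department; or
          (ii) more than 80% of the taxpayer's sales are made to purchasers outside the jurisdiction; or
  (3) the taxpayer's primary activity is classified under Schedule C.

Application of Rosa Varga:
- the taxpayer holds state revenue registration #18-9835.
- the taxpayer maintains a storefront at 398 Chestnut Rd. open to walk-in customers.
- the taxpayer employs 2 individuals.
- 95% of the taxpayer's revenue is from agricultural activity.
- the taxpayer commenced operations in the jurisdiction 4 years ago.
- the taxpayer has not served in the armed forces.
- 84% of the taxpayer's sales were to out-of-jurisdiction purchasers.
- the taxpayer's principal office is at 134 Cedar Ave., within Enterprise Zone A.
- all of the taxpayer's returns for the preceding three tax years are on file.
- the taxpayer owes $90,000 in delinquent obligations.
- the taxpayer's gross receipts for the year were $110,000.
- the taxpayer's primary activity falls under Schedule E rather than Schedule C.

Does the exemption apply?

Yes — exempt.

(1) receipts ≤ $100,000 — fails.
(i) ≥ 9 yrs in jurisdiction — not met.
(ii) no delinquency — not met.
(A) ≤ 4 employees — satisfied.
(B) ≥75% agricultural — met.
(C) returns current — met.
(D) in enterprise zone — holds.
So (iii) is satisfied (T AND T AND T AND T).
So (a) is satisfied (F OR F OR T).
(b) has storefront — satisfied.
(A) veteran — not met.
(B) state-registered — met.
So (i) is not satisfied (F AND T).
(ii) >80% out-of-jur. sales — holds.
So (c) is satisfied (F OR T).
So (2) is satisfied (T AND T AND T).
(3) Schedule C activity — not satisfied.
So Overall is satisfied (F OR T OR F).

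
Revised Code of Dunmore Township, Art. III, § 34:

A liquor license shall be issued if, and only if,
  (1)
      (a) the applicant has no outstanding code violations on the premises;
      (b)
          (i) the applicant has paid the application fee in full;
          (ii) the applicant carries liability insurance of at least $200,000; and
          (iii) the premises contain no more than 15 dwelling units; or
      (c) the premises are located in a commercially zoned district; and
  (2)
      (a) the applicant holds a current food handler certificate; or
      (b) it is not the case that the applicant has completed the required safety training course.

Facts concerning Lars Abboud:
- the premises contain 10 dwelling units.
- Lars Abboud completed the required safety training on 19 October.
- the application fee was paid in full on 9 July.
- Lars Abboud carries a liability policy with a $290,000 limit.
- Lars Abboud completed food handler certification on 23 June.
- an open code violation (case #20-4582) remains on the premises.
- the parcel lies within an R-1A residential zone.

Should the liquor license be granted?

(a) no code violations — not satisfied.
(i) fee paid — satisfied.
(ii) insurance ≥ $200,000 — satisfied.
(iii) ≤ 15 units — holds.
So (b) is satisfied (T AND T AND T).
(c) commercially zoned — fails.
(1): F OR T OR F → true.
(a) food handler cert. — satisfied.
(b) not (safety training) — not met.
(2) = T OR F = true.
Overall: T AND T → true.

Yes — granted.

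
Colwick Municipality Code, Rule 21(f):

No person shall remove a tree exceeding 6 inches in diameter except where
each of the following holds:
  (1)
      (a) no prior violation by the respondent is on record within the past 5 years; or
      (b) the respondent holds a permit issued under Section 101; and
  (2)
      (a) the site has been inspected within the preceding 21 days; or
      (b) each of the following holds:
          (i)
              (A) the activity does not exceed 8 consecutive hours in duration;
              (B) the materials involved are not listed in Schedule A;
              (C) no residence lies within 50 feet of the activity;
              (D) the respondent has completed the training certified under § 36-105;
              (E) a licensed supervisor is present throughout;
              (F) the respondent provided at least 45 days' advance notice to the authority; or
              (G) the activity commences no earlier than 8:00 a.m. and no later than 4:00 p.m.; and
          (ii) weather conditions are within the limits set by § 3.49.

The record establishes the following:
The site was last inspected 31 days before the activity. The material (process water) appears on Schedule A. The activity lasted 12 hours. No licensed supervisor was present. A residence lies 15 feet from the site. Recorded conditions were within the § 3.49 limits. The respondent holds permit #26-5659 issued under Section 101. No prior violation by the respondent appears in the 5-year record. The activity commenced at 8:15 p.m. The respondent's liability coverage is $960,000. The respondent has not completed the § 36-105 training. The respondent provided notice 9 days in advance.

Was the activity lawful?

(a) no prior violation — satisfied.
(b) holds permit — met.
(1) = T OR T = true.
(a) site inspected — fails.
(A) ≤ 8 hrs duration — not met.
(B) not (Schedule A material) — fails.
(C) no residence in 50 ft — fails.
(D) training certified — not met.
(E) supervisor present — not met.
(F) ≥45 days' notice — not met.
(G) start within hours — not met.
So (i) is not satisfied (F OR F OR F OR F OR F OR F OR F).
(ii) weather ok — holds.
(b): F AND T → false.
(2): F OR F → false.
So Overall is not satisfied (T AND F).

No — unlawful.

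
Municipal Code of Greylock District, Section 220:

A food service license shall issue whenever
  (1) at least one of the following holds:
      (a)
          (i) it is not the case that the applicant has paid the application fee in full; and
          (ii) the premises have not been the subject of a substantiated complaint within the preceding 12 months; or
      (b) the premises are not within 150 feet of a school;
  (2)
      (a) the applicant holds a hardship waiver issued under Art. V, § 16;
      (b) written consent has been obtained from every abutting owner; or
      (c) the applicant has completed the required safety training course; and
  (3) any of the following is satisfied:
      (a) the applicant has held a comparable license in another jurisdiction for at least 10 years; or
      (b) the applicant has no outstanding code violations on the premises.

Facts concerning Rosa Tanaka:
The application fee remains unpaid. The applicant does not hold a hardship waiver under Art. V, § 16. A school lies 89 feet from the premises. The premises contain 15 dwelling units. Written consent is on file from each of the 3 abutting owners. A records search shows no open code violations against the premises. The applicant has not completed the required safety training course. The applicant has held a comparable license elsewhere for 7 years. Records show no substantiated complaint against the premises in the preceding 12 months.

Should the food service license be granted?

(i) not (fee paid) — met.
(ii) no complaint in 12 mo. — met.
(a) = T AND T = true.
(b) ≥150 ft from school — not satisfied.
(1): T OR F → true.
(a) hardship waiver — not satisfied.
(b) all abutters consent — met.
(c) safety training — fails.
So (2) is satisfied (F OR T OR F).
(a) prior license ≥ 10 yr — not met.
(b) no code violations — holds.
So (3) is satisfied (F OR T).
Overall = T AND T AND T = true.

Yes — granted.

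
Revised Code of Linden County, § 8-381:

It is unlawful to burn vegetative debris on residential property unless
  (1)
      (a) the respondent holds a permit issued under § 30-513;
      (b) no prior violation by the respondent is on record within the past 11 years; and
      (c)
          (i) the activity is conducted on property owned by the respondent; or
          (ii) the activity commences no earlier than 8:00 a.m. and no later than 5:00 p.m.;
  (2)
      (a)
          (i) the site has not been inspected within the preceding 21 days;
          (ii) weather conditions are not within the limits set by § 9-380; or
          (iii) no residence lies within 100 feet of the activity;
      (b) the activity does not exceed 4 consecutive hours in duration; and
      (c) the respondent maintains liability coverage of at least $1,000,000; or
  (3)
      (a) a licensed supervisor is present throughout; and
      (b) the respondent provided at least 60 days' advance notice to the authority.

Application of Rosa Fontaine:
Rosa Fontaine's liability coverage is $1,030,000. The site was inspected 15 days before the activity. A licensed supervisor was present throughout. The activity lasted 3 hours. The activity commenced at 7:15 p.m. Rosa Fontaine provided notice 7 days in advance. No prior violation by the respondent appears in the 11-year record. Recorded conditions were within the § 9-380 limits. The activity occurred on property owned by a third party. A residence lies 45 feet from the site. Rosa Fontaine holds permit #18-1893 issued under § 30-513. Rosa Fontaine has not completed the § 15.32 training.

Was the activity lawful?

(a) holds permit — met.
(b) no prior violation — holds.
(i) own property — not satisfied.
(ii) start within hours — fails.
So (c) is not satisfied (F OR F).
(1) = T AND T AND F = false.
(i) not (site inspected) — not satisfied.
(ii) not (weather ok) — not met.
(iii) no residence in 100 ft — not satisfied.
So (a) is not satisfied (F OR F OR F).
(b) ≤ 4 hrs duration — holds.
(c) coverage ≥ $1,000,000 — satisfied.
(2) = F AND T AND T = false.
(a) supervisor present — met.
(b) ≥60 days' notice — fails.
(3): T AND F → false.
Overall = F OR F OR F = false.

No — unlawful.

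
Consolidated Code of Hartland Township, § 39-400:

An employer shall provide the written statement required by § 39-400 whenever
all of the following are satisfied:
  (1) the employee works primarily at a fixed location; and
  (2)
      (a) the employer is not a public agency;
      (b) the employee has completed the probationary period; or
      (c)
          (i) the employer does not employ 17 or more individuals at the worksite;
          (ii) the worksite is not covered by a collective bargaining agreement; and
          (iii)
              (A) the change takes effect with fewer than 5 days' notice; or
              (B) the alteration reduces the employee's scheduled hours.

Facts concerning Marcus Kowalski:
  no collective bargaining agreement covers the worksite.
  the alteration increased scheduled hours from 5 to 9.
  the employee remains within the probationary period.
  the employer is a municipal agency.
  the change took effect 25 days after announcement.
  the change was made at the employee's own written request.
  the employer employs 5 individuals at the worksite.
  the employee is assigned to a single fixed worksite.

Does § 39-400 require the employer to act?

No — not required.

(1) fixed location — met.
(a) not (public agency) — fails.
(b) past probation — not satisfied.
(i) not (≥ 17 at site) — met.
(ii) no CBA — satisfied.
(A) < 5 days' notice — fails.
(B) hours reduced — not satisfied.
So (iii) is not satisfied (F OR F).
(c) = T AND T AND F = false.
So (2) is not satisfied (F OR F OR F).
Overall: T AND F → false.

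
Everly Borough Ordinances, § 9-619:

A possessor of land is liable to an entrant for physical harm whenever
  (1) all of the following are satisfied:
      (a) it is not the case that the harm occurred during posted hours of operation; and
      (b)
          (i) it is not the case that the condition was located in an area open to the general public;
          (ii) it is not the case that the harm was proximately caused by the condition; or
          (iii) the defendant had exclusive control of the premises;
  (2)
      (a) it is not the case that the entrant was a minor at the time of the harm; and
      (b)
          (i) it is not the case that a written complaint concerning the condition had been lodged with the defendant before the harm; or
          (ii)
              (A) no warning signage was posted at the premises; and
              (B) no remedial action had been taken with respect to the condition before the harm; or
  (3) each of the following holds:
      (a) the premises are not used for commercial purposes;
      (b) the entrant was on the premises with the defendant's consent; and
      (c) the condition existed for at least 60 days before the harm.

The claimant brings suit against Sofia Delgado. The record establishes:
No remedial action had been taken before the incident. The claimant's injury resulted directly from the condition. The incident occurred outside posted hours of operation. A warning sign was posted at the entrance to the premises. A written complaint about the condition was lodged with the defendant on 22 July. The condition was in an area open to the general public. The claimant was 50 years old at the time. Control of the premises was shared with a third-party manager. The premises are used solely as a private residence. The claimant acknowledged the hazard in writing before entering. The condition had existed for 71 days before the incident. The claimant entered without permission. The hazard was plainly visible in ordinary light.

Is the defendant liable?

No — not liable.

(a) not (during posted hours) — holds.
(i) not (public area) — not satisfied.
(ii) not (proximate cause) — fails.
(iii) exclusive control — not satisfied.
(b): F OR F OR F → false.
(1): T AND F → false.
(a) not (entrant a minor) — met.
(i) not (complaint lodged) — not satisfied.
(A) no signage posted — not satisfied.
(B) no remedial action — holds.
(ii) = F AND T = false.
So (b) is not satisfied (F OR F).
So (2) is not satisfied (T AND F).
(a) not (commercial use) — satisfied.
(b) consent to enter — not met.
(c) condition ≥60 days old — holds.
(3): T AND F AND T → false.
Overall: F OR F OR F → false.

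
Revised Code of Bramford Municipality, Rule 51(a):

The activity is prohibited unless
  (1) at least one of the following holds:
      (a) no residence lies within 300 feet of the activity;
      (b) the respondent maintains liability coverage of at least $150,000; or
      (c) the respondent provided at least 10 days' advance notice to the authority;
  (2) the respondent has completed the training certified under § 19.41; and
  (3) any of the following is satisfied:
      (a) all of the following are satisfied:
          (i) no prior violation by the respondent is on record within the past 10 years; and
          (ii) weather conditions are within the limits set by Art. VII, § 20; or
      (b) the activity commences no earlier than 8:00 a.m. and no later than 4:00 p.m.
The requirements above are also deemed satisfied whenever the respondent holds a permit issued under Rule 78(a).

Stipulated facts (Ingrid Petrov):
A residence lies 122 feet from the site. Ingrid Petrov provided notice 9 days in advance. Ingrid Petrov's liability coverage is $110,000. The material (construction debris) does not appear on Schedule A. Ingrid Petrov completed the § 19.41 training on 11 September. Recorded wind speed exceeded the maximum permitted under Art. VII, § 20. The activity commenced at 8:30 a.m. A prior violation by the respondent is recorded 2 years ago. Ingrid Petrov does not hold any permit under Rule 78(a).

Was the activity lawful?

(a) no residence in 300 ft — not satisfied.
(b) coverage ≥ $150,000 — not met.
(c) ≥10 days' notice — not met.
So (1) is not satisfied (F OR F OR F).
(2) training certified — holds.
(i) no prior violation — not satisfied.
(ii) weather ok — not satisfied.
So (a) is not satisfied (F AND F).
(b) start within hours — met.
So (3) is satisfied (F OR T).
Overall = F AND T AND T = false.
Exception (holds permit) — not satisfied.
Result: main false OR exception false → false.

No — unlawful.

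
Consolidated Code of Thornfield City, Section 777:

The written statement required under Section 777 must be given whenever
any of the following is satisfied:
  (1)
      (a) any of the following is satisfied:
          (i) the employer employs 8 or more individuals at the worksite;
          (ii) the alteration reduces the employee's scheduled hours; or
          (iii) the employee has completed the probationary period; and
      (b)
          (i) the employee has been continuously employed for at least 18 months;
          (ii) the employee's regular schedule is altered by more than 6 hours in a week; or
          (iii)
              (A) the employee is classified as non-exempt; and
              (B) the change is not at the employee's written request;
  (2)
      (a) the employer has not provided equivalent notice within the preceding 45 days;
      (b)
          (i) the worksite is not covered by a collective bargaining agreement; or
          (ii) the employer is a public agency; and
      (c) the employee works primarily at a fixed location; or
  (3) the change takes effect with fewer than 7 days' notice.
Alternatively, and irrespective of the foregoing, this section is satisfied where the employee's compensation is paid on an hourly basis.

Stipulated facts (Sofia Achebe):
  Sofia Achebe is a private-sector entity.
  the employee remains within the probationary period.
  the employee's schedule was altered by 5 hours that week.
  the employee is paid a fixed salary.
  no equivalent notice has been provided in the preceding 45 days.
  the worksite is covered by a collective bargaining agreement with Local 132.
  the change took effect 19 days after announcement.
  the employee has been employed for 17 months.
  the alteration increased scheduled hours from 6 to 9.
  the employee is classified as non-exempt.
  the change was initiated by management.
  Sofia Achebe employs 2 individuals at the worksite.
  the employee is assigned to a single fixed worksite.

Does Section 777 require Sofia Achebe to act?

No — not required.

(i) ≥ 8 at site — not met.
(ii) hours reduced — fails.
(iii) past probation — fails.
So (a) is not satisfied (F OR F OR F).
(i) tenure ≥ 18 mo. — not satisfied.
(ii) schedule shift > 6h — not satisfied.
(A) non-exempt — met.
(B) not employee-requested — met.
(iii): T AND T → true.
(b): F OR F OR T → true.
So (1) is not satisfied (F AND T).
(a) no recent notice — holds.
(i) no CBA — not met.
(ii) public agency — not met.
(b): F OR F → false.
(c) fixed location — holds.
(2) = T AND F AND T = false.
(3) < 7 days' notice — not met.
Overall: F OR F OR F → false.
Exception (hourly-paid) — not satisfied.
Result: main false OR exception false → false.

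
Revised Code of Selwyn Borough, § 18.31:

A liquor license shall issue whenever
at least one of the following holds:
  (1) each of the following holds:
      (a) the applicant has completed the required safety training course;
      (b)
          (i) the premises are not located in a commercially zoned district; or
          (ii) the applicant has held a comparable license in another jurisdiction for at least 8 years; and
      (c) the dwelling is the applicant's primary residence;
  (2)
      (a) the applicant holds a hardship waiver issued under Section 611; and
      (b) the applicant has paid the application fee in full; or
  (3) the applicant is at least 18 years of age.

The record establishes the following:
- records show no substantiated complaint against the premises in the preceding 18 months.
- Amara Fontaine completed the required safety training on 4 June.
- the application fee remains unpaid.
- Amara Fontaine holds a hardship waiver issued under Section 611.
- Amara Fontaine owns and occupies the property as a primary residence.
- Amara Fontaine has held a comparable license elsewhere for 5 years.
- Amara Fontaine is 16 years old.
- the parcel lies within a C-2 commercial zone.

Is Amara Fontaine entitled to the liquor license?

No — denied.

(a) safety training — satisfied.
(i) not (commercially zoned) — not met.
(ii) prior license ≥ 8 yr — not satisfied.
(b): F OR F → false.
(c) primary residence — met.
So (1) is not satisfied (T AND F AND T).
(a) hardship waiver — holds.
(b) fee paid — not satisfied.
So (2) is not satisfied (T AND F).
(3) age ≥ 18 — not satisfied.
So Overall is not satisfied (F OR F OR F).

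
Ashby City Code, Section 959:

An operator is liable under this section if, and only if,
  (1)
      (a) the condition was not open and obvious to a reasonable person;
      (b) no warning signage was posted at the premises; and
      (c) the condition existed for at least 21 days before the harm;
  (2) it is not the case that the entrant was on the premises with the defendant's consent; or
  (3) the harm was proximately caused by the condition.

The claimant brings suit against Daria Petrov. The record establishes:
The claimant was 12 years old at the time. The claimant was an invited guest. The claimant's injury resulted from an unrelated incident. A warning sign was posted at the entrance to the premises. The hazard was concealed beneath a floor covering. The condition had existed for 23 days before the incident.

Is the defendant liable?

(a) not open/obvious — holds.
(b) no signage posted — not met.
(c) condition ≥21 days old — holds.
So (1) is not satisfied (T AND F AND T).
(2) not (consent to enter) — not met.
(3) proximate cause — not met.
Overall = F OR F OR F = false.

No — not liable.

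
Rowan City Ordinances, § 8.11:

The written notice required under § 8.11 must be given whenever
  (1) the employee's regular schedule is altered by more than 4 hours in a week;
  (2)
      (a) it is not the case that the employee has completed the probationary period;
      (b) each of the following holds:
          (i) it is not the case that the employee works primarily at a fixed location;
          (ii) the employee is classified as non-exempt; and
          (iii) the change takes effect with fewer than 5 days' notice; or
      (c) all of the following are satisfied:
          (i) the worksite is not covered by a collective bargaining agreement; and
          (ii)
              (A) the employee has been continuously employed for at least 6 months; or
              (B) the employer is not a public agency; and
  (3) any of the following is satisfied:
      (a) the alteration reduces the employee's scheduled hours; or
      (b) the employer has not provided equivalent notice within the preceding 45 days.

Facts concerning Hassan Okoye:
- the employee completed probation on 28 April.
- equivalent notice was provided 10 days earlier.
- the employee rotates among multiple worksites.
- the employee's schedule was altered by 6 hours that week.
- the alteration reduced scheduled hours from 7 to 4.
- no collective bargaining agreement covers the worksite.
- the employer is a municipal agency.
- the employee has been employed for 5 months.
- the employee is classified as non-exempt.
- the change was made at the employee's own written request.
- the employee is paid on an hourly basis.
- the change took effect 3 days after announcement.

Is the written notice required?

(1) schedule shift > 4h — satisfied.
(a) not (past probation) — not met.
(i) not (fixed location) — satisfied.
(ii) non-exempt — met.
(iii) < 5 days' notice — satisfied.
So (b) is satisfied (T AND T AND T).
(i) no CBA — satisfied.
(A) tenure ≥ 6 mo. — not met.
(B) not (public agency) — fails.
So (ii) is not satisfied (F OR F).
(c) = T AND F = false.
(2): F OR T OR F → true.
(a) hours reduced — met.
(b) no recent notice — not satisfied.
(3): T OR F → true.
Overall: T AND T AND T → true.

Yes — required.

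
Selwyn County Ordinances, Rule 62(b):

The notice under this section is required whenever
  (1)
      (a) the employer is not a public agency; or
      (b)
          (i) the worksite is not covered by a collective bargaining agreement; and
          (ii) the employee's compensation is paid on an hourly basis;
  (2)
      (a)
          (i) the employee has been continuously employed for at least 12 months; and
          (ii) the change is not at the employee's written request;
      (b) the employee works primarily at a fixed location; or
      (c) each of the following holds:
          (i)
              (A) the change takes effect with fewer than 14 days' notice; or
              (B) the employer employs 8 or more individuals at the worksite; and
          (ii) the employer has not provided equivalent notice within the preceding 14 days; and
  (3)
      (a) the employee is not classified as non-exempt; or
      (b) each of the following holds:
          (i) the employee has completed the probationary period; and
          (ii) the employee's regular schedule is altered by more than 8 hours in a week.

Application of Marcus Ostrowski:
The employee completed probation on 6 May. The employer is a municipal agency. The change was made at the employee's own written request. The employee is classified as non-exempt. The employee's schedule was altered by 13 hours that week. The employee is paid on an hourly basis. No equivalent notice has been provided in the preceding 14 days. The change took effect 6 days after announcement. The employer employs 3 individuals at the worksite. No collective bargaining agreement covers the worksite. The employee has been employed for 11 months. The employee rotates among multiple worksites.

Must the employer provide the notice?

Yes — required.

(a) not (public agency) — not satisfied.
(i) no CBA — met.
(ii) hourly-paid — satisfied.
So (b) is satisfied (T AND T).
So (1) is satisfied (F OR T).
(i) tenure ≥ 12 mo. — not satisfied.
(ii) not employee-requested — not satisfied.
So (a) is not satisfied (F AND F).
(b) fixed location — fails.
(A) < 14 days' notice — holds.
(B) ≥ 8 at site — fails.
So (i) is satisfied (T OR F).
(ii) no recent notice — satisfied.
(c) = T AND T = true.
(2): F OR F OR T → true.
(a) not (non-exempt) — not met.
(i) past probation — met.
(ii) schedule shift > 8h — satisfied.
(b): T AND T → true.
(3) = F OR T = true.
So Overall is satisfied (T AND T AND T).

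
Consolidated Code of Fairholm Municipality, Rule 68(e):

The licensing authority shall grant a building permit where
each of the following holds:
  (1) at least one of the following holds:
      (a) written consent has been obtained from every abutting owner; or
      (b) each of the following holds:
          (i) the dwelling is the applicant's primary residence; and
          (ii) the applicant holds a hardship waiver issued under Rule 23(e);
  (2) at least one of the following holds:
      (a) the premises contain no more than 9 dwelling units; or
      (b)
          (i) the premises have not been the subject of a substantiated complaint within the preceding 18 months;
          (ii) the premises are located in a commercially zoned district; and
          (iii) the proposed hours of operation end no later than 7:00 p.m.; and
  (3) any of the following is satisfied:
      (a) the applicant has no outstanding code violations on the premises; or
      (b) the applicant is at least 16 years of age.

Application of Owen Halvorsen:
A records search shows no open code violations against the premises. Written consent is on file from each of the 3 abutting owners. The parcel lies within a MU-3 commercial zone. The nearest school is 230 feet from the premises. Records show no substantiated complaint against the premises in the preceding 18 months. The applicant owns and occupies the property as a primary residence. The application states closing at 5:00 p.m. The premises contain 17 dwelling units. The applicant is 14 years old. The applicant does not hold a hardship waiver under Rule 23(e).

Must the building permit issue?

Yes — granted.

(a) all abutters consent — met.
(i) primary residence — holds.
(ii) hardship waiver — not met.
(b): T AND F → false.
So (1) is satisfied (T OR F).
(a) ≤ 9 units — not satisfied.
(i) no complaint in 18 mo. — met.
(ii) commercially zoned — holds.
(iii) closes by 7 p.m. — holds.
(b): T AND T AND T → true.
So (2) is satisfied (F OR T).
(a) no code violations — met.
(b) age ≥ 16 — not met.
(3): T OR F → true.
Overall: T AND T AND T → true.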